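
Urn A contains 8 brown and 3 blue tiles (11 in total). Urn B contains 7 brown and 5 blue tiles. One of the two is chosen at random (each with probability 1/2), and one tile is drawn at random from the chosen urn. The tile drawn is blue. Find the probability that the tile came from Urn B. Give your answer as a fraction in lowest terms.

P(blue | Urn A) = 3/11; P(blue | Urn B) = 5/12.
P(blue) = 1/2·3/11 + 1/2·5/12 = 91/264.
By Bayes' rule, P(Urn B | blue) = 5/24 / 91/264 = 55/91 ≈ 0.6044.

55/91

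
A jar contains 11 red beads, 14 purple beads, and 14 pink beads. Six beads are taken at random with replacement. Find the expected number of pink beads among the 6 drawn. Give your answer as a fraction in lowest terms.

28/13

By linearity of expectation, E[X] = Σ P(draw i is pink); each independent draw has P(pink) = 14/39.
E[X] = 6 · 14/39 = 28/13 ≈ 2.1538.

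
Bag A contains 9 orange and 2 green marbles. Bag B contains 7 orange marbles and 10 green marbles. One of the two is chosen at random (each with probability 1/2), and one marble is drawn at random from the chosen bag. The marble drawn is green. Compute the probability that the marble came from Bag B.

P(green | Bag A) = 2/11; P(green | Bag B) = 10/17.
P(green) = 1/2·2/11 + 1/2·10/17 = 72/187.
By Bayes' rule, P(Bag B | green) = 5/17 / 72/187 = 55/72 ≈ 0.7639.

55/72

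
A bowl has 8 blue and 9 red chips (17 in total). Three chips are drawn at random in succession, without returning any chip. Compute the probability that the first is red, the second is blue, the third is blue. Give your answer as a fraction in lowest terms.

Multiply the conditional probability of each draw in order, without replacement, so each draw removes one from its color and from the total.
P = (9/17) · (8/16) · (7/15) = 21/170 ≈ 0.1235.

21/170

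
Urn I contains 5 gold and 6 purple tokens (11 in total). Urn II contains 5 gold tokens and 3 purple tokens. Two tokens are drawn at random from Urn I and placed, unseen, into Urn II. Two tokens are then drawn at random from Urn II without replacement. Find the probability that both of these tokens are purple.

8/55

Condition on how many of the transferred tokens are purple (from Urn I: 6 purple of 11; then Urn II has 10 total).
  0 purple: C(6,0)C(5,2)/C(11,2) = 2/11; then P = C(3,2)/C(10,2) = 1/15
  1 purple: C(6,1)C(5,1)/C(11,2) = 6/11; then P = C(4,2)/C(10,2) = 2/15
  2 purple: C(6,2)C(5,0)/C(11,2) = 3/11; then P = C(5,2)/C(10,2) = 2/9
P(both purple) = 8/55 ≈ 0.1455.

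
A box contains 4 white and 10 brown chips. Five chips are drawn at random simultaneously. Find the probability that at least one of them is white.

Use the complement: P(at least one white) = 1 − P(no white).
P(none) = C(10,5)/C(14,5) = 252/2002.
So P = 1 − 252/2002 = 125/143 ≈ 0.8741.

125/143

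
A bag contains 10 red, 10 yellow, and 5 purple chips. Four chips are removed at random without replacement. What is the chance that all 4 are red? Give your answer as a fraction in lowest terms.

21/1265

Unordered draws without replacement: count favorable combinations over C(25,4).
Favorable = C(10,4) · C(10,0) · C(5,0) = 210; total = C(25,4) = 12650.
P = 210/12650 = 21/1265 ≈ 0.0166.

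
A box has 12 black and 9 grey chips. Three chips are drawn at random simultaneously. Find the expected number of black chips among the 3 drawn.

By linearity of expectation, E[X] = Σ P(draw i is black); by symmetry each draw (even without replacement) has P(black) = 12/21.
E[X] = 3 · 12/21 = 12/7 ≈ 1.7143.

12/7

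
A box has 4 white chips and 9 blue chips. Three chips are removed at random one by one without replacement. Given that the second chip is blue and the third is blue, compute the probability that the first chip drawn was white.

P(first=white and the second chip is blue and the third is blue) = (4/13)·(9/12)·(8/11) = 24/143.
P(E) = Σ over first color = 24/143 + 42/143 = 6/13.
By Bayes, P(first=white | E) = 24/143 / 6/13 = 4/11 ≈ 0.3636.

4/11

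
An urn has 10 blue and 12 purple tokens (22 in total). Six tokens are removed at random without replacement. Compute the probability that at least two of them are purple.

Sum the hypergeometric tail for j = 2,…,6 purple tokens.
Favorable = C(12,2)·C(10,4) + C(12,3)·C(10,3) + C(12,4)·C(10,2) + C(12,5)·C(10,1) + C(12,6)·C(10,0) = 71379; total = C(22,6) = 74613.
P = 71379/74613 = 309/323 ≈ 0.9567.

309/323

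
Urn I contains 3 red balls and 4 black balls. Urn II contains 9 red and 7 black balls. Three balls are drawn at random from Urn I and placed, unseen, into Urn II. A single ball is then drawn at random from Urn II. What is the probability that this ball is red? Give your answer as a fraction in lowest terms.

72/133

Condition on how many of the transferred balls are red (from Urn I: 3 red of 7; then Urn II has 19 total).
  0 red: C(3,0)C(4,3)/C(7,3) = 4/35; then P = 9/19
  1 red: C(3,1)C(4,2)/C(7,3) = 18/35; then P = 10/19
  2 red: C(3,2)C(4,1)/C(7,3) = 12/35; then P = 11/19
  3 red: C(3,3)C(4,0)/C(7,3) = 1/35; then P = 12/19
P(red from Urn II) = 72/133 ≈ 0.5414.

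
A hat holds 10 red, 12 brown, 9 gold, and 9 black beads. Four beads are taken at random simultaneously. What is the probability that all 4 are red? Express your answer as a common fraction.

21/9139

Unordered draws without replacement: count favorable combinations over C(40,4).
Favorable = C(10,4) · C(12,0) · C(9,0) · C(9,0) = 210; total = C(40,4) = 91390.
P = 210/91390 = 21/9139 ≈ 0.0023.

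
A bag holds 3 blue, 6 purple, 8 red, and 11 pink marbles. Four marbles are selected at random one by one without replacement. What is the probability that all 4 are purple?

1/1365

Unordered draws without replacement: count favorable combinations over C(28,4).
Favorable = C(3,0) · C(6,4) · C(8,0) · C(11,0) = 15; total = C(28,4) = 20475.
P = 15/20475 = 1/1365 ≈ 0.0007.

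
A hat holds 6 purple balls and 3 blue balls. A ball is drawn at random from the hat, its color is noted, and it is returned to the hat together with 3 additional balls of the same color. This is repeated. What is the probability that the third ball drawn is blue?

1/3

Sum over the four possibilities for the first two draws (blue/not-blue each), tracking how the blue count and total change by +3 per draw.
P(third is blue) = 1/3 ≈ 0.3333. (In a Pólya urn every draw has the same marginal probability 3/9.)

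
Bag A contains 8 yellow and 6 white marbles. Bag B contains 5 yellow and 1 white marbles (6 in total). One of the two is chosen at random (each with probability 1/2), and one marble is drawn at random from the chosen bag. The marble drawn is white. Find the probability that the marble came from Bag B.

P(white | Bag A) = 3/7; P(white | Bag B) = 1/6.
P(white) = 1/2·3/7 + 1/2·1/6 = 25/84.
By Bayes' rule, P(Bag B | white) = 1/12 / 25/84 = 7/25 ≈ 0.2800.

7/25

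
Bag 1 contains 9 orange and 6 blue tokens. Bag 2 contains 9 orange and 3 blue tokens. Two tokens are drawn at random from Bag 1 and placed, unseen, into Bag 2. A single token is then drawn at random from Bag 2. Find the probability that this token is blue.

19/70

Condition on how many of the transferred tokens are blue (from Bag 1: 6 blue of 15; then Bag 2 has 14 total).
  0 blue: C(6,0)C(9,2)/C(15,2) = 12/35; then P = 3/14
  1 blue: C(6,1)C(9,1)/C(15,2) = 18/35; then P = 4/14
  2 blue: C(6,2)C(9,0)/C(15,2) = 1/7; then P = 5/14
P(blue from Bag 2) = 19/70 ≈ 0.2714.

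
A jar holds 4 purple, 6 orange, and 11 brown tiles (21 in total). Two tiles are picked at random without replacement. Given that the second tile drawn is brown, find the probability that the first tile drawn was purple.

1/5

P(first=purple and the second tile drawn is brown) = (4/21)·(11/20) = 11/105.
P(the second tile drawn is brown) = Σ over first color = 11/105 + 11/70 + 11/42 = 11/21.
By Bayes, P(first=purple | the second tile drawn is brown) = 11/105 / 11/21 = 1/5 ≈ 0.2000.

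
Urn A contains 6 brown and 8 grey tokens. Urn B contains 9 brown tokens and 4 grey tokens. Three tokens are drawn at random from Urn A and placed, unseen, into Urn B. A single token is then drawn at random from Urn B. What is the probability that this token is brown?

Condition on how many of the transferred tokens are brown (from Urn A: 6 brown of 14; then Urn B has 16 total).
  0 brown: C(6,0)C(8,3)/C(14,3) = 2/13; then P = 9/16
  1 brown: C(6,1)C(8,2)/C(14,3) = 6/13; then P = 10/16
  2 brown: C(6,2)C(8,1)/C(14,3) = 30/91; then P = 11/16
  3 brown: C(6,3)C(8,0)/C(14,3) = 5/91; then P = 12/16
P(brown from Urn B) = 9/14 ≈ 0.6429.

9/14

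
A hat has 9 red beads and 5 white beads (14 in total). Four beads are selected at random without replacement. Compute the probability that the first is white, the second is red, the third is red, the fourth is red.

15/143

Multiply the conditional probability of each draw in order, without replacement, so each draw removes one from its color and from the total.
P = (5/14) · (9/13) · (8/12) · (7/11) = 15/143 ≈ 0.1049.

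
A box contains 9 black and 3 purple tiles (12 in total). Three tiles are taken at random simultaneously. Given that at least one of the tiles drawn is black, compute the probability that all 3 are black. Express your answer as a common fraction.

28/73

P(all 3 black) = C(9,3)/C(12,3) = 21/55; P(at least one black) = 1 − C(3,3)/C(12,3) = 219/220.
Since 'all 3 black' ⊆ 'at least one black', P(all 3 | at least one) = 21/55 / 219/220 = 28/73 ≈ 0.3836.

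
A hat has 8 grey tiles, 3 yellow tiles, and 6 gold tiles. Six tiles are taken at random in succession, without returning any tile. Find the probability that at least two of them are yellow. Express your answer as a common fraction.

Sum the hypergeometric tail for j = 2,…,3 yellow tiles.
Favorable = C(3,2)·C(14,4) + C(3,3)·C(14,3) = 3367; total = C(17,6) = 12376.
P = 3367/12376 = 37/136 ≈ 0.2721.

37/136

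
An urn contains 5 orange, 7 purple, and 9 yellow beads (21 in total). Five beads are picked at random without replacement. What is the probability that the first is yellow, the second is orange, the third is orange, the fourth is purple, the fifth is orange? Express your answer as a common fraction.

1/646

Multiply the conditional probability of each draw in order, without replacement, so each draw removes one from its color and from the total.
P = (9/21) · (5/20) · (4/19) · (7/18) · (3/17) = 1/646 ≈ 0.0015.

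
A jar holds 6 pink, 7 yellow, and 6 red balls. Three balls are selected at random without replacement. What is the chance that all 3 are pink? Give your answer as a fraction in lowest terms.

20/969

Unordered draws without replacement: count favorable combinations over C(19,3).
Favorable = C(6,3) · C(7,0) · C(6,0) = 20; total = C(19,3) = 969.
P = 20/969 = 20/969 ≈ 0.0206.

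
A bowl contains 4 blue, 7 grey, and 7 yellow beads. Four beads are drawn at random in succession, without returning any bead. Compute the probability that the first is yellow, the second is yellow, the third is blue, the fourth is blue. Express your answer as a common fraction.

Multiply the conditional probability of each draw in order, without replacement, so each draw removes one from its color and from the total.
P = (7/18) · (6/17) · (4/16) · (3/15) = 7/1020 ≈ 0.0069.

7/1020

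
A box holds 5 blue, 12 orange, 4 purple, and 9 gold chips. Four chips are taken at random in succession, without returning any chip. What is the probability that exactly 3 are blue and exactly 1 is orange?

Unordered draws without replacement: count favorable combinations over C(30,4).
Favorable = C(5,3) · C(12,1) · C(4,0) · C(9,0) = 120; total = C(30,4) = 27405.
P = 120/27405 = 8/1827 ≈ 0.0044.

8/1827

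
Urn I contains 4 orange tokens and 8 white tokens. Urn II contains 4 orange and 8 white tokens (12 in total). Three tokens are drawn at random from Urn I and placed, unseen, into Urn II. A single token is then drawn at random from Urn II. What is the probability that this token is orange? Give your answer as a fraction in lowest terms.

Condition on how many of the transferred tokens are orange (from Urn I: 4 orange of 12; then Urn II has 15 total).
  0 orange: C(4,0)C(8,3)/C(12,3) = 14/55; then P = 4/15
  1 orange: C(4,1)C(8,2)/C(12,3) = 28/55; then P = 5/15
  2 orange: C(4,2)C(8,1)/C(12,3) = 12/55; then P = 6/15
  3 orange: C(4,3)C(8,0)/C(12,3) = 1/55; then P = 7/15
P(orange from Urn II) = 1/3 ≈ 0.3333.

1/3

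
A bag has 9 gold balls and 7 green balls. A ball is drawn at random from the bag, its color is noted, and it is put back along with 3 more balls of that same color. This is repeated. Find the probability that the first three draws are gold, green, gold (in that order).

189/1672

Track the composition after each reinforcement of +3.
P = (9/16) · (7/19) · (12/22) = 189/1672 ≈ 0.1130.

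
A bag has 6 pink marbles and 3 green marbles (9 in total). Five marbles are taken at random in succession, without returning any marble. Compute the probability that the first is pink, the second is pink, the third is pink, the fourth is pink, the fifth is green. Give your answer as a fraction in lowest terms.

Multiply the conditional probability of each draw in order, without replacement, so each draw removes one from its color and from the total.
P = (6/9) · (5/8) · (4/7) · (3/6) · (3/5) = 1/14 ≈ 0.0714.

1/14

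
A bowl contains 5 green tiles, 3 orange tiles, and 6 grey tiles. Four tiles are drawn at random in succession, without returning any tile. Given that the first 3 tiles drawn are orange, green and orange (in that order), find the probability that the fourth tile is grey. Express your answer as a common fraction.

After removing 1 green, 2 orange, the bowl has 6 grey out of 11 remaining.
P(fourth is grey | given) = 6/11 ≈ 0.5455.

6/11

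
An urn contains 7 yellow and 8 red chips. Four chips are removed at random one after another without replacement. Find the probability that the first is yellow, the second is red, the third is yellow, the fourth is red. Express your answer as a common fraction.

14/195

Multiply the conditional probability of each draw in order, without replacement, so each draw removes one from its color and from the total.
P = (7/15) · (8/14) · (6/13) · (7/12) = 14/195 ≈ 0.0718.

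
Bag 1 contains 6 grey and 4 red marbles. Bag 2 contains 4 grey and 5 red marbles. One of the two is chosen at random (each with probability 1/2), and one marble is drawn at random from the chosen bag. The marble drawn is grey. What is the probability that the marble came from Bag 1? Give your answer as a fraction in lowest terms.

27/47

P(grey | Bag 1) = 3/5; P(grey | Bag 2) = 4/9.
P(grey) = 1/2·3/5 + 1/2·4/9 = 47/90.
By Bayes' rule, P(Bag 1 | grey) = 3/10 / 47/90 = 27/47 ≈ 0.5745.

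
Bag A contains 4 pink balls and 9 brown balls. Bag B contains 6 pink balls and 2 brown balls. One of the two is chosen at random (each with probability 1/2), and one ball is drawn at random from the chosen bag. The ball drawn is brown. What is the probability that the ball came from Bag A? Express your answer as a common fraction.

36/49

P(brown | Bag A) = 9/13; P(brown | Bag B) = 1/4.
P(brown) = 1/2·9/13 + 1/2·1/4 = 49/104.
By Bayes' rule, P(Bag A | brown) = 9/26 / 49/104 = 36/49 ≈ 0.7347.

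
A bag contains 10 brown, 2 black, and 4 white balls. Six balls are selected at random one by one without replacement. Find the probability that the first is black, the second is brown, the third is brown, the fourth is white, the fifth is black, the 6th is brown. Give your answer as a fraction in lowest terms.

Multiply the conditional probability of each draw in order, without replacement, so each draw removes one from its color and from the total.
P = (2/16) · (10/15) · (9/14) · (4/13) · (1/12) · (8/11) = 1/1001 ≈ 0.0010.

1/1001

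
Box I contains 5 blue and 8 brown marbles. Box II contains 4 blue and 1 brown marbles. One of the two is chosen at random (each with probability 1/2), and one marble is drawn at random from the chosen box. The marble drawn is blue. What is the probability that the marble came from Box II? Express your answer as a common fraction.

52/77

P(blue | Box I) = 5/13; P(blue | Box II) = 4/5.
P(blue) = 1/2·5/13 + 1/2·4/5 = 77/130.
By Bayes' rule, P(Box II | blue) = 2/5 / 77/130 = 52/77 ≈ 0.6753.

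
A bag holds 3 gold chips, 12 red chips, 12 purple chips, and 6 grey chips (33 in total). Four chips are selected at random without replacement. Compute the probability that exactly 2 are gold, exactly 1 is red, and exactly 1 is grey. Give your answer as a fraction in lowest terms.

9/1705

Unordered draws without replacement: count favorable combinations over C(33,4).
Favorable = C(3,2) · C(12,1) · C(12,0) · C(6,1) = 216; total = C(33,4) = 40920.
P = 216/40920 = 9/1705 ≈ 0.0053.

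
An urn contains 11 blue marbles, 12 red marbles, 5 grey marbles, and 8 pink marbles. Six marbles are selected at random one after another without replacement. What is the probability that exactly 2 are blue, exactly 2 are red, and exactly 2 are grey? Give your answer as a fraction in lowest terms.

Unordered draws without replacement: count favorable combinations over C(36,6).
Favorable = C(11,2) · C(12,2) · C(5,2) · C(8,0) = 36300; total = C(36,6) = 1947792.
P = 36300/1947792 = 275/14756 ≈ 0.0186.

275/14756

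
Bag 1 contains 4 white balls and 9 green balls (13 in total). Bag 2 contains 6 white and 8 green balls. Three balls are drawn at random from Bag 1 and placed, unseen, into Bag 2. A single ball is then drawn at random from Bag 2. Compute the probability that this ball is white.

90/221

Condition on how many of the transferred balls are white (from Bag 1: 4 white of 13; then Bag 2 has 17 total).
  0 white: C(4,0)C(9,3)/C(13,3) = 42/143; then P = 6/17
  1 white: C(4,1)C(9,2)/C(13,3) = 72/143; then P = 7/17
  2 white: C(4,2)C(9,1)/C(13,3) = 27/143; then P = 8/17
  3 white: C(4,3)C(9,0)/C(13,3) = 2/143; then P = 9/17
P(white from Bag 2) = 90/221 ≈ 0.4072.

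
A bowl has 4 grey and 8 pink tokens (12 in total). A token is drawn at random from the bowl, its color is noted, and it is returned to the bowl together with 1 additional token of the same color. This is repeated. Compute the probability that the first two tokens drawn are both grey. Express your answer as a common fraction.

5/39

After a grey draw the bowl holds 5 grey out of 13.
P = (4/12)·(5/13) = 5/39 ≈ 0.1282.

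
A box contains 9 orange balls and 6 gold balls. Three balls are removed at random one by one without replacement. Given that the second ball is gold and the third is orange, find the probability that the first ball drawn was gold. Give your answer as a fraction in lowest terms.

5/13

P(first=gold and the second ball is gold and the third is orange) = (6/15)·(5/14)·(9/13) = 9/91.
P(E) = Σ over first color = 72/455 + 9/91 = 9/35.
By Bayes, P(first=gold | E) = 9/91 / 9/35 = 5/13 ≈ 0.3846.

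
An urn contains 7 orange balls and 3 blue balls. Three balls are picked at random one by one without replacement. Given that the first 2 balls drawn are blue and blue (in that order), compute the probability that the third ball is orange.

After removing 2 blue, the urn has 7 orange out of 8 remaining.
P(third is orange | given) = 7/8 ≈ 0.8750.

7/8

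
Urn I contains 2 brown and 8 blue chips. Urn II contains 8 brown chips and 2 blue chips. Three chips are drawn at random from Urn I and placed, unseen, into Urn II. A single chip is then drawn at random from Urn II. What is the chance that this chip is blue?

22/65

Condition on how many of the transferred chips are blue (from Urn I: 8 blue of 10; then Urn II has 13 total).
  1 blue: C(8,1)C(2,2)/C(10,3) = 1/15; then P = 3/13
  2 blue: C(8,2)C(2,1)/C(10,3) = 7/15; then P = 4/13
  3 blue: C(8,3)C(2,0)/C(10,3) = 7/15; then P = 5/13
P(blue from Urn II) = 22/65 ≈ 0.3385.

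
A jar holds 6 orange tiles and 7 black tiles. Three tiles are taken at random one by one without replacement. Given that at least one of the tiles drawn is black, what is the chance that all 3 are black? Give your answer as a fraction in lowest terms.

5/38

P(all 3 black) = C(7,3)/C(13,3) = 35/286; P(at least one black) = 1 − C(6,3)/C(13,3) = 133/143.
Since 'all 3 black' ⊆ 'at least one black', P(all 3 | at least one) = 35/286 / 133/143 = 5/38 ≈ 0.1316.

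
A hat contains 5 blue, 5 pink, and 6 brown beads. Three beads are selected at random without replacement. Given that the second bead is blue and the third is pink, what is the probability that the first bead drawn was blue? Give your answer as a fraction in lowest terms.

2/7

P(first=blue and the second bead is blue and the third is pink) = (5/16)·(4/15)·(5/14) = 5/168.
P(E) = Σ over first color = 5/168 + 5/168 + 5/112 = 5/48.
By Bayes, P(first=blue | E) = 5/168 / 5/48 = 2/7 ≈ 0.2857.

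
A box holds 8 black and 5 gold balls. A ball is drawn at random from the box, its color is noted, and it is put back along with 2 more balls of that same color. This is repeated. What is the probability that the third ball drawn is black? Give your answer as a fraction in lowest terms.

8/13

Sum over the four possibilities for the first two draws (black/not-black each), tracking how the black count and total change by +2 per draw.
P(third is black) = 8/13 ≈ 0.6154. (In a Pólya urn every draw has the same marginal probability 8/13.)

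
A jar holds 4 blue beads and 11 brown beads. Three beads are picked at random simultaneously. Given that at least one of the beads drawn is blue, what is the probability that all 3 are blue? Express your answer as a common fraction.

2/145

P(all 3 blue) = C(4,3)/C(15,3) = 4/455; P(at least one blue) = 1 − C(11,3)/C(15,3) = 58/91.
Since 'all 3 blue' ⊆ 'at least one blue', P(all 3 | at least one) = 4/455 / 58/91 = 2/145 ≈ 0.0138.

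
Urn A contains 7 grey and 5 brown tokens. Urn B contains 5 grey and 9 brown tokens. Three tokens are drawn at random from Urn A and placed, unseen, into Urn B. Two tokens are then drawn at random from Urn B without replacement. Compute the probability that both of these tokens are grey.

51/352

Condition on how many of the transferred tokens are grey (from Urn A: 7 grey of 12; then Urn B has 17 total).
  0 grey: C(7,0)C(5,3)/C(12,3) = 1/22; then P = C(5,2)/C(17,2) = 5/68
  1 grey: C(7,1)C(5,2)/C(12,3) = 7/22; then P = C(6,2)/C(17,2) = 15/136
  2 grey: C(7,2)C(5,1)/C(12,3) = 21/44; then P = C(7,2)/C(17,2) = 21/136
  3 grey: C(7,3)C(5,0)/C(12,3) = 7/44; then P = C(8,2)/C(17,2) = 7/34
P(both grey) = 51/352 ≈ 0.1449.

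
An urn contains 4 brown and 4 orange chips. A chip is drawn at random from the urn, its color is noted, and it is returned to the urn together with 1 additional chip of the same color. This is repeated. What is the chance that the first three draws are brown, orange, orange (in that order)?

1/9

Track the composition after each reinforcement of +1.
P = (4/8) · (4/9) · (5/10) = 1/9 ≈ 0.1111.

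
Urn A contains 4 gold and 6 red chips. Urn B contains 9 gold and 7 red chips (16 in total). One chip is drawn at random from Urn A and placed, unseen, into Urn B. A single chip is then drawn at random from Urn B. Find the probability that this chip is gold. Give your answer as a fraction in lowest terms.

47/85

Condition on how many of the transferred chips are gold (from Urn A: 4 gold of 10; then Urn B has 17 total).
  0 gold: C(4,0)C(6,1)/C(10,1) = 3/5; then P = 9/17
  1 gold: C(4,1)C(6,0)/C(10,1) = 2/5; then P = 10/17
P(gold from Urn B) = 47/85 ≈ 0.5529.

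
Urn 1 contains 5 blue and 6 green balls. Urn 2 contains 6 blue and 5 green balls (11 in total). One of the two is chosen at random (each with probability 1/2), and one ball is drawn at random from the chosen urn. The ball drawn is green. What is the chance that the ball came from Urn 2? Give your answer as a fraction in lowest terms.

5/11

P(green | Urn 1) = 6/11; P(green | Urn 2) = 5/11.
P(green) = 1/2·6/11 + 1/2·5/11 = 1/2.
By Bayes' rule, P(Urn 2 | green) = 5/22 / 1/2 = 5/11 ≈ 0.4545.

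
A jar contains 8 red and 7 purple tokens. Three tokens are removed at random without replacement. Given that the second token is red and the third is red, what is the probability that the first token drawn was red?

6/13

P(first=red and the second token is red and the third is red) = (8/15)·(7/14)·(6/13) = 8/65.
P(E) = Σ over first color = 8/65 + 28/195 = 4/15.
By Bayes, P(first=red | E) = 8/65 / 4/15 = 6/13 ≈ 0.4615.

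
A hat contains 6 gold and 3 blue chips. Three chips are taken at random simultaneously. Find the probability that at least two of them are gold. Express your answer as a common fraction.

65/84

Sum the hypergeometric tail for j = 2,…,3 gold chips.
Favorable = C(6,2)·C(3,1) + C(6,3)·C(3,0) = 65; total = C(9,3) = 84.
P = 65/84 = 65/84 ≈ 0.7738.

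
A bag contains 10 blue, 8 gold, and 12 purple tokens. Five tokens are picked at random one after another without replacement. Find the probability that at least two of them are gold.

142/351

Sum the hypergeometric tail for j = 2,…,5 gold tokens.
Favorable = C(8,2)·C(22,3) + C(8,3)·C(22,2) + C(8,4)·C(22,1) + C(8,5)·C(22,0) = 57652; total = C(30,5) = 142506.
P = 57652/142506 = 142/351 ≈ 0.4046.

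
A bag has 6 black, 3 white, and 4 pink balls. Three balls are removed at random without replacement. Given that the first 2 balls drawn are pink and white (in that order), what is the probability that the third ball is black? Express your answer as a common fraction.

After removing 1 white, 1 pink, the bag has 6 black out of 11 remaining.
P(third is black | given) = 6/11 ≈ 0.5455.

6/11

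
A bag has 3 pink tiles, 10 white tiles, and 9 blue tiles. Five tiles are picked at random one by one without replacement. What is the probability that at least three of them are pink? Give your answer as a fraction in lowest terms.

1/154

Sum the hypergeometric tail for j = 3,…,3 pink tiles.
Favorable = C(3,3)·C(19,2) = 171; total = C(22,5) = 26334.
P = 171/26334 = 1/154 ≈ 0.0065.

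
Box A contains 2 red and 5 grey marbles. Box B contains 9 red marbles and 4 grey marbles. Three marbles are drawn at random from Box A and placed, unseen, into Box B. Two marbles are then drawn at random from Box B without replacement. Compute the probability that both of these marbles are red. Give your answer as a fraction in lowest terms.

307/840

Condition on how many of the transferred marbles are red (from Box A: 2 red of 7; then Box B has 16 total).
  0 red: C(2,0)C(5,3)/C(7,3) = 2/7; then P = C(9,2)/C(16,2) = 3/10
  1 red: C(2,1)C(5,2)/C(7,3) = 4/7; then P = C(10,2)/C(16,2) = 3/8
  2 red: C(2,2)C(5,1)/C(7,3) = 1/7; then P = C(11,2)/C(16,2) = 11/24
P(both red) = 307/840 ≈ 0.3655.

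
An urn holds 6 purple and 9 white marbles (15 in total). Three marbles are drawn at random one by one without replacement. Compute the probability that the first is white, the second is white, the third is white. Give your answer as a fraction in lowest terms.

12/65

Multiply the conditional probability of each draw in order, without replacement, so each draw removes one from its color and from the total.
P = (9/15) · (8/14) · (7/13) = 12/65 ≈ 0.1846.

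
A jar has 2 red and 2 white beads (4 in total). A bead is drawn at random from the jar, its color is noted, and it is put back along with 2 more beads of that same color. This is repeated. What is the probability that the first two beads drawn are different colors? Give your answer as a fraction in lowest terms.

1/3

Either white then red, or red then white; after the first draw the total is 6.
P = (2/4)·(2/6) + (2/4)·(2/6) = 1/3 ≈ 0.3333.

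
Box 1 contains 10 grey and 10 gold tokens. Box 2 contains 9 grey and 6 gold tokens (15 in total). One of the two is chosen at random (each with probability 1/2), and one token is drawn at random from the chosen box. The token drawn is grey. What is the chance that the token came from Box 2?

6/11

P(grey | Box 1) = 1/2; P(grey | Box 2) = 3/5.
P(grey) = 1/2·1/2 + 1/2·3/5 = 11/20.
By Bayes' rule, P(Box 2 | grey) = 3/10 / 11/20 = 6/11 ≈ 0.5455.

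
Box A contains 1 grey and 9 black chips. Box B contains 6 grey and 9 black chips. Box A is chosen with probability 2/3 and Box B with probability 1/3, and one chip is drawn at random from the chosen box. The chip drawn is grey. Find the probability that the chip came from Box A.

1/3

P(grey | Box A) = 1/10; P(grey | Box B) = 2/5.
P(grey) = 2/3·1/10 + 1/3·2/5 = 1/5.
By Bayes' rule, P(Box A | grey) = 1/15 / 1/5 = 1/3 ≈ 0.3333.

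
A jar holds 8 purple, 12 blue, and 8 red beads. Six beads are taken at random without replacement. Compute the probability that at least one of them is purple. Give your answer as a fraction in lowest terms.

5633/6279

Use the complement: P(at least one purple) = 1 − P(no purple).
P(none) = C(20,6)/C(28,6) = 38760/376740.
So P = 1 − 38760/376740 = 5633/6279 ≈ 0.8971.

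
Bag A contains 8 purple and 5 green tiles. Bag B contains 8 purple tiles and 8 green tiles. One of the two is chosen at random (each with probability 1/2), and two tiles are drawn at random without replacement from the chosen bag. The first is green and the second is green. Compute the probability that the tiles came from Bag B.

P(E | Bag A) = 5/39; P(E | Bag B) = 7/30.
P(E) = 1/2·5/39 + 1/2·7/30 = 47/260.
By Bayes' rule, P(Bag B | E) = 7/60 / 47/260 = 91/141 ≈ 0.6454.

91/141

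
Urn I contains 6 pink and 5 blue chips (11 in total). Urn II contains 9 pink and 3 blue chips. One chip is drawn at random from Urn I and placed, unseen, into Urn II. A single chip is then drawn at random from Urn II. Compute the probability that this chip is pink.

105/143

Condition on how many of the transferred chips are pink (from Urn I: 6 pink of 11; then Urn II has 13 total).
  0 pink: C(6,0)C(5,1)/C(11,1) = 5/11; then P = 9/13
  1 pink: C(6,1)C(5,0)/C(11,1) = 6/11; then P = 10/13
P(pink from Urn II) = 105/143 ≈ 0.7343.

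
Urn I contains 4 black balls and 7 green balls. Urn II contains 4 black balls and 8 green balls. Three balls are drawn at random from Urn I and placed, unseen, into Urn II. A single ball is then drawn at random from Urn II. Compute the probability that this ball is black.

Condition on how many of the transferred balls are black (from Urn I: 4 black of 11; then Urn II has 15 total).
  0 black: C(4,0)C(7,3)/C(11,3) = 7/33; then P = 4/15
  1 black: C(4,1)C(7,2)/C(11,3) = 28/55; then P = 5/15
  2 black: C(4,2)C(7,1)/C(11,3) = 14/55; then P = 6/15
  3 black: C(4,3)C(7,0)/C(11,3) = 4/165; then P = 7/15
P(black from Urn II) = 56/165 ≈ 0.3394.

56/165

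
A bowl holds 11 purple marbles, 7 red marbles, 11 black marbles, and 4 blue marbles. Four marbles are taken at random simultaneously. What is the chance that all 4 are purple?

1/124

Unordered draws without replacement: count favorable combinations over C(33,4).
Favorable = C(11,4) · C(7,0) · C(11,0) · C(4,0) = 330; total = C(33,4) = 40920.
P = 330/40920 = 1/124 ≈ 0.0081.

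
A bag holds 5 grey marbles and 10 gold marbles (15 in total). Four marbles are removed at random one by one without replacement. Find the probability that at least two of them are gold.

12/13

Sum the hypergeometric tail for j = 2,…,4 gold marbles.
Favorable = C(10,2)·C(5,2) + C(10,3)·C(5,1) + C(10,4)·C(5,0) = 1260; total = C(15,4) = 1365.
P = 1260/1365 = 12/13 ≈ 0.9231.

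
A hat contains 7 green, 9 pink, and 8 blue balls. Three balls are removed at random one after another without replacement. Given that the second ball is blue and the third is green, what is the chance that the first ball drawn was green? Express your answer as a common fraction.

3/11

P(first=green and the second ball is blue and the third is green) = (7/24)·(8/23)·(6/22) = 7/253.
P(E) = Σ over first color = 7/253 + 21/506 + 49/1518 = 7/69.
By Bayes, P(first=green | E) = 7/253 / 7/69 = 3/11 ≈ 0.2727.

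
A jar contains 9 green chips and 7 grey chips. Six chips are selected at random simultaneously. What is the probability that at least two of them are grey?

Sum the hypergeometric tail for j = 2,…,6 grey chips.
Favorable = C(7,2)·C(9,4) + C(7,3)·C(9,3) + C(7,4)·C(9,2) + C(7,5)·C(9,1) + C(7,6)·C(9,0) = 7042; total = C(16,6) = 8008.
P = 7042/8008 = 503/572 ≈ 0.8794.

503/572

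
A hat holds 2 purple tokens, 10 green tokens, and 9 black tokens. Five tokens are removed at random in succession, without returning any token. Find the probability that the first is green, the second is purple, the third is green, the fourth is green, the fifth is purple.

4/6783

Multiply the conditional probability of each draw in order, without replacement, so each draw removes one from its color and from the total.
P = (10/21) · (2/20) · (9/19) · (8/18) · (1/17) = 4/6783 ≈ 0.0006.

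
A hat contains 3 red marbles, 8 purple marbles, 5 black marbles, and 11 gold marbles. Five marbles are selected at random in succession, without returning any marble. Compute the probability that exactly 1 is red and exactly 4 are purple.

Unordered draws without replacement: count favorable combinations over C(27,5).
Favorable = C(3,1) · C(8,4) · C(5,0) · C(11,0) = 210; total = C(27,5) = 80730.
P = 210/80730 = 7/2691 ≈ 0.0026.

7/2691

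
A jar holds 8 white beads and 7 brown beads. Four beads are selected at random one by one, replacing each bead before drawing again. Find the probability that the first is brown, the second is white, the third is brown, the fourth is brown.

Multiply the conditional probability of each draw in order, with replacement (the composition resets each draw).
P = (7/15) · (8/15) · (7/15) · (7/15) = 2744/50625 ≈ 0.0542.

2744/50625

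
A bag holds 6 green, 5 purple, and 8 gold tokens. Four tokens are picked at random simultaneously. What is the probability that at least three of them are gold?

343/1938

Sum the hypergeometric tail for j = 3,…,4 gold tokens.
Favorable = C(8,3)·C(11,1) + C(8,4)·C(11,0) = 686; total = C(19,4) = 3876.
P = 686/3876 = 343/1938 ≈ 0.1770.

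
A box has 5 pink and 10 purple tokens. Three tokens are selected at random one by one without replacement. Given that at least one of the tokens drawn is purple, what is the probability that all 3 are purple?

P(all 3 purple) = C(10,3)/C(15,3) = 24/91; P(at least one purple) = 1 − C(5,3)/C(15,3) = 89/91.
Since 'all 3 purple' ⊆ 'at least one purple', P(all 3 | at least one) = 24/91 / 89/91 = 24/89 ≈ 0.2697.

24/89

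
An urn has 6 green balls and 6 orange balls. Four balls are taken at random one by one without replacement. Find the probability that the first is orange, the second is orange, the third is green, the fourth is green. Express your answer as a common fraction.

Multiply the conditional probability of each draw in order, without replacement, so each draw removes one from its color and from the total.
P = (6/12) · (5/11) · (6/10) · (5/9) = 5/66 ≈ 0.0758.

5/66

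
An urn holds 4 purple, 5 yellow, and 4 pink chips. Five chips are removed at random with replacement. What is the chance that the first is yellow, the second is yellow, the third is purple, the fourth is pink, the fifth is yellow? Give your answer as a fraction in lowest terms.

Multiply the conditional probability of each draw in order, with replacement (the composition resets each draw).
P = (5/13) · (5/13) · (4/13) · (4/13) · (5/13) = 2000/371293 ≈ 0.0054.

2000/371293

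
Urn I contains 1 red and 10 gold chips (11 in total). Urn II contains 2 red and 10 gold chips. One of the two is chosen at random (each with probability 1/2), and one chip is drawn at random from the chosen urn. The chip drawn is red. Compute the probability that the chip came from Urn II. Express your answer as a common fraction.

P(red | Urn I) = 1/11; P(red | Urn II) = 1/6.
P(red) = 1/2·1/11 + 1/2·1/6 = 17/132.
By Bayes' rule, P(Urn II | red) = 1/12 / 17/132 = 11/17 ≈ 0.6471.

11/17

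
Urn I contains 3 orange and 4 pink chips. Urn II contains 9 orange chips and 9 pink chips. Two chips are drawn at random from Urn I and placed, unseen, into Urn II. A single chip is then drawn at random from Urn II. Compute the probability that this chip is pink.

71/140

Condition on how many of the transferred chips are pink (from Urn I: 4 pink of 7; then Urn II has 20 total).
  0 pink: C(4,0)C(3,2)/C(7,2) = 1/7; then P = 9/20
  1 pink: C(4,1)C(3,1)/C(7,2) = 4/7; then P = 10/20
  2 pink: C(4,2)C(3,0)/C(7,2) = 2/7; then P = 11/20
P(pink from Urn II) = 71/140 ≈ 0.5071.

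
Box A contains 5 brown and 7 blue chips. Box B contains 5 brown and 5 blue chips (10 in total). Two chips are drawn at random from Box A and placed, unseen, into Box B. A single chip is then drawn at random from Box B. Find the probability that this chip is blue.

Condition on how many of the transferred chips are blue (from Box A: 7 blue of 12; then Box B has 12 total).
  0 blue: C(7,0)C(5,2)/C(12,2) = 5/33; then P = 5/12
  1 blue: C(7,1)C(5,1)/C(12,2) = 35/66; then P = 6/12
  2 blue: C(7,2)C(5,0)/C(12,2) = 7/22; then P = 7/12
P(blue from Box B) = 37/72 ≈ 0.5139.

37/72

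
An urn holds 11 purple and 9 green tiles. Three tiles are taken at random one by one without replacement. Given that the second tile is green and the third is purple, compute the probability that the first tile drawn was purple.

P(first=purple and the second tile is green and the third is purple) = (11/20)·(9/19)·(10/18) = 11/76.
P(E) = Σ over first color = 11/76 + 11/95 = 99/380.
By Bayes, P(first=purple | E) = 11/76 / 99/380 = 5/9 ≈ 0.5556.

5/9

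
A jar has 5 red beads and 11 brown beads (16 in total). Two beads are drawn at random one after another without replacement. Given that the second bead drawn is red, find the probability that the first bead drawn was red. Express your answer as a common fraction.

4/15

P(first=red and the second bead drawn is red) = (5/16)·(4/15) = 1/12.
P(the second bead drawn is red) = Σ over first color = 1/12 + 11/48 = 5/16.
By Bayes, P(first=red | the second bead drawn is red) = 1/12 / 5/16 = 4/15 ≈ 0.2667.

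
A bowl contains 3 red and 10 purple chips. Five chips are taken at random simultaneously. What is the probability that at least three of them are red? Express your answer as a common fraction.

5/143

Sum the hypergeometric tail for j = 3,…,3 red chips.
Favorable = C(3,3)·C(10,2) = 45; total = C(13,5) = 1287.
P = 45/1287 = 5/143 ≈ 0.0350.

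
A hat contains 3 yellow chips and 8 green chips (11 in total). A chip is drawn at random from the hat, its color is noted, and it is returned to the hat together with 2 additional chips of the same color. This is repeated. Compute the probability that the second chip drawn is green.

8/11

Condition on the first draw. If first is green (prob 8/11), second-green has prob (10)/(13); if not (prob 3/11), it has prob 8/(13).
P = (8/11)·(10/13) + (3/11)·(8/13) = 8/11 ≈ 0.7273.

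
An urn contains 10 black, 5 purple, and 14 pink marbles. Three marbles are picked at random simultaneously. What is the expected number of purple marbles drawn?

By linearity of expectation, E[X] = Σ P(draw i is purple); by symmetry each draw (even without replacement) has P(purple) = 5/29.
E[X] = 3 · 5/29 = 15/29 ≈ 0.5172.

15/29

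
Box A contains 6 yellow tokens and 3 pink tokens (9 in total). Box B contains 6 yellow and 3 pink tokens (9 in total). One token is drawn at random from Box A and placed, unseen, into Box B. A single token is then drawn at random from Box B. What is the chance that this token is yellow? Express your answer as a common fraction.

2/3

Condition on how many of the transferred tokens are yellow (from Box A: 6 yellow of 9; then Box B has 10 total).
  0 yellow: C(6,0)C(3,1)/C(9,1) = 1/3; then P = 6/10
  1 yellow: C(6,1)C(3,0)/C(9,1) = 2/3; then P = 7/10
P(yellow from Box B) = 2/3 ≈ 0.6667.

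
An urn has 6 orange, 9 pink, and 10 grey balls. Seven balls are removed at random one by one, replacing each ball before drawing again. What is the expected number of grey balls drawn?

14/5

By linearity of expectation, E[X] = Σ P(draw i is grey); each independent draw has P(grey) = 10/25.
E[X] = 7 · 10/25 = 14/5 ≈ 2.8000.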